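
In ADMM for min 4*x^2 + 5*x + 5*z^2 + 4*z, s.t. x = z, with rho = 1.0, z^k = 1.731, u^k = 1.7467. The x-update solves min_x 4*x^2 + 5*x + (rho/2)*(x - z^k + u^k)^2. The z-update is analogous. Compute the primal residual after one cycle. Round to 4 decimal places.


ADMM iteration with rho = 1.0, z^k = 1.731, u^k = 1.7467
Step 1: x-update.
Minimize 4*x^2 + 5*x + (1.0/2)*(x - 1.731 + 1.7467)^2
FOC: (2*4 + 1.0)*x = -5 + 1.0*(1.731 - 1.7467)
x^{k+1} = -0.5573
Step 2: z-update.
Minimize 5*z^2 + 4*z + (1.0/2)*(-0.5573 - z + 1.7467)^2
FOC: (2*5 + 1.0)*z = -4 + 1.0*(-0.5573 + 1.7467)
z^{k+1} = -0.2555
Step 3: u-update.
u^{k+1} = 1.7467 - 0.5573 + 0.2555 = 1.4449
Step 4: Primal residual = |-0.5573 + 0.2555| = 0.3018


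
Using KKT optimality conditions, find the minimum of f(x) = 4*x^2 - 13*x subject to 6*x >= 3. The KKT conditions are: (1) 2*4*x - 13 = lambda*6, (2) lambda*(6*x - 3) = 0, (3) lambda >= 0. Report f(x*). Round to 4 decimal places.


Step 1: Try lambda = 0 (constraint inactive).
Stationarity: 2*4*x - 13 = 0
x* = 13/(2*4) = 1.625
Check constraint: 6*1.625 = 9.75 >= 3 -- satisfied.
Step 2: Compute optimal value.
f(x*) = 4*1.625^2 - 13*1.625 = -10.5625


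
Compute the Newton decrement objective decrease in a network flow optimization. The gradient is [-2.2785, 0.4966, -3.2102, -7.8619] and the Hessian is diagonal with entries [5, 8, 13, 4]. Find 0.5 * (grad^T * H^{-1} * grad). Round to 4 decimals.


Step 1: H is diagonal, so H^(-1) * g = [-0.4557, 0.0621, -0.2469, -1.9655].
Step 2: g^T H^(-1) g = sum_i g_i^2 / H_ii
  = (-2.2785)^2/5 + (0.4966)^2/8 + (-3.2102)^2/13 + (-7.8619)^2/4
  = 1.0383 + 0.0308 + 0.7927 + 15.4524 = 17.3142
Step 3: Objective decrease = 0.5 * g^T H^(-1) g = 8.6571


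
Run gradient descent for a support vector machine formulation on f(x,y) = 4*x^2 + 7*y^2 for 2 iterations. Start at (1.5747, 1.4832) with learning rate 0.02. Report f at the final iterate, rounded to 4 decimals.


Gradient descent on f(x,y) = 4*x^2 + 7*y^2.
Starting point: (1.5747, 1.4832), alpha = 0.02
Step 1: grad_x = 2*4*1.5747 = 12.5976, grad_y = 2*7*1.4832 = 20.7648
  x_1 = 1.5747 - 0.02*12.5976 = 1.3227
  y_1 = 1.4832 - 0.02*20.7648 = 1.0679
Step 2: grad_x = 2*4*1.3227 = 10.582, grad_y = 2*7*1.0679 = 14.9507
  x_2 = 1.3227 - 0.02*10.582 = 1.1111
  y_2 = 1.0679 - 0.02*14.9507 = 0.7689
f(1.1111, 0.7689) = 4*1.1111^2 + 7*0.7689^2 = 9.0766


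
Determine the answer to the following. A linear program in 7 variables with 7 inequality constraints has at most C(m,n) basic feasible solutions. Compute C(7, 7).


Each vertex corresponds to some choice of n active constraints out of m, so the number of vertices is at most C(m, n) = m! / (n!(m-n)!).
m = 7, n = 7
Numerator: 7 * 6 * 5 * 4 * 3 * 2 * 1
Denominator: 7! = 5040
C(7, 7) = 1


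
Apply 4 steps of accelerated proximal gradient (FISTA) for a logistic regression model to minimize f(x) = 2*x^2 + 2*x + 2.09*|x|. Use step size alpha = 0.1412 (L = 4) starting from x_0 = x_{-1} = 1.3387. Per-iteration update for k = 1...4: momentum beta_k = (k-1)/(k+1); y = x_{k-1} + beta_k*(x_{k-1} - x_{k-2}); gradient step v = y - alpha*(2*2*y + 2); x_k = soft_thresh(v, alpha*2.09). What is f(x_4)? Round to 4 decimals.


FISTA on f(x) = 2*x^2 + 2*x + 2.09*|x|
L = 4, alpha = 0.1412
Iteration 1: beta = 0.0, y = 1.3387 + 0.0*(1.3387 - 1.3387) = 1.3387
  grad(y) = 7.3548, v = y - alpha*grad = 0.3002
  prox(v) = soft_thresh(0.3002, 0.2951) = 0.0051
Iteration 2: beta = 0.3333, y = 0.0051 + 0.3333*(0.0051 - 1.3387) = -0.4394
  grad(y) = 0.2422, v = y - alpha*grad = -0.4736
  prox(v) = soft_thresh(-0.4736, 0.2951) = -0.1785
Iteration 3: beta = 0.5, y = -0.1785 + 0.5*(-0.1785 - 0.0051) = -0.2704
  grad(y) = 0.9186, v = y - alpha*grad = -0.4001
  prox(v) = soft_thresh(-0.4001, 0.2951) = -0.1049
Iteration 4: beta = 0.6, y = -0.1049 + 0.6*(-0.1049 + 0.1785) = -0.0608
  grad(y) = 1.7568, v = y - alpha*grad = -0.3089
  prox(v) = soft_thresh(-0.3089, 0.2951) = -0.0138
f(x_4) = 2*(-0.0138)^2 + 2*(-0.0138) + 2.09*|-0.0138| = 0.0016


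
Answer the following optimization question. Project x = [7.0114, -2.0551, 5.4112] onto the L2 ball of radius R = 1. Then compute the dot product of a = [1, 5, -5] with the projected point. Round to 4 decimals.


Step 1: Compute ||x|| (intermediates to 6 decimals).
||x|| = sqrt(7.0114^2 + (-2.0551)^2 + 5.4112^2) = 9.091988
Step 2: Project.
Since ||x|| > R, scale = R/||x|| = 1/9.091988 = 0.109987, proj(x) = scale * x
proj(x) = [0.771163, -0.226034, 0.595162]
Step 3: Dot product.
a^T * proj(x) = 1*0.771163 + 5*(-0.226034) - 5*0.595162 = -3.3348


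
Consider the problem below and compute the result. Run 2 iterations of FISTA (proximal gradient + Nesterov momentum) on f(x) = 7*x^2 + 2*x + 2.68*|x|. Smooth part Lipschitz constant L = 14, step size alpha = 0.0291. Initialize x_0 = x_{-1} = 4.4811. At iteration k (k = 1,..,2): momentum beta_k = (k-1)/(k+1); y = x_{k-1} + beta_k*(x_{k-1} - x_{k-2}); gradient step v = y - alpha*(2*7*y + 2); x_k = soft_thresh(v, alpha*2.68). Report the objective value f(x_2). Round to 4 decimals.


FISTA on f(x) = 7*x^2 + 2*x + 2.68*|x|
L = 14, alpha = 0.0291
Iteration 1: beta = 0.0, y = 4.4811 + 0.0*(4.4811 - 4.4811) = 4.4811
  grad(y) = 64.7354, v = y - alpha*grad = 2.5973
  prox(v) = soft_thresh(2.5973, 0.078) = 2.5193
Iteration 2: beta = 0.3333, y = 2.5193 + 0.3333*(2.5193 - 4.4811) = 1.8654
  grad(y) = 28.1154, v = y - alpha*grad = 1.0472
  prox(v) = soft_thresh(1.0472, 0.078) = 0.9692
f(x_2) = 7*0.9692^2 + 2*0.9692 + 2.68*|0.9692| = 11.112


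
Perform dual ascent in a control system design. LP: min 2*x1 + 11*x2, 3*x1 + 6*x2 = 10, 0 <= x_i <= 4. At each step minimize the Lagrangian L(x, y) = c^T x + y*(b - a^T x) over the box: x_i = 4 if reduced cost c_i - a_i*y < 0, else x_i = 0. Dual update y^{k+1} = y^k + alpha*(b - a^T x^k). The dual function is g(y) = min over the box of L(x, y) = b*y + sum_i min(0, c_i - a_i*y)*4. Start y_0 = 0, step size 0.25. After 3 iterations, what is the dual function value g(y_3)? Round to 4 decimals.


Dual ascent for LP: min 2*x1 + 11*x2, 3*x1 + 6*x2 = 10, 0 <= x_i <= 4
Step 1: y^k = 0.0, reduced costs: (2.0, 11.0)
  x^k = (0.0, 0.0), subgradient = b - a^T x = 10.0
  y^{k+1} = 0.0 + 0.25*10.0 = 2.5
Step 2: y^k = 2.5, reduced costs: (-5.5, -4.0)
  x^k = (4.0, 4.0), subgradient = b - a^T x = -26.0
  y^{k+1} = 2.5 + 0.25*-26.0 = -4.0
Step 3: y^k = -4.0, reduced costs: (14.0, 35.0)
  x^k = (0.0, 0.0), subgradient = b - a^T x = 10.0
  y^{k+1} = -4.0 + 0.25*10.0 = -1.5
Dual objective at y_3 = -1.5: reduced costs (6.5, 20.0), box minimizer x = (0.0, 0.0)
g(y_3) = b*y + (c1 - a1*y)*x1 + (c2 - a2*y)*x2 = 10*(-1.5) + 6.5*0.0 + 20.0*0.0 = -15.0 + 0.0 + 0.0 = -15.0


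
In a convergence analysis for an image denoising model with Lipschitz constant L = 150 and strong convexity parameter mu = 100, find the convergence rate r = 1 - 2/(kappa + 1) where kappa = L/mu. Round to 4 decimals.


Step 1: Compute the condition number.
kappa = L/mu = 150/100 = 1.5
Step 2: Compute the convergence rate.
r = 1 - 2/(kappa + 1) = 1 - 2*mu/(L + mu) = (L - mu)/(L + mu) = 50/250 = 0.2


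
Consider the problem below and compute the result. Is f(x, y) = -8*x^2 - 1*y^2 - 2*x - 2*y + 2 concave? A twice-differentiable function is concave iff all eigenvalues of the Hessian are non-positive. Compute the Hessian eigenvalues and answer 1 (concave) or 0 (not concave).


The Hessian of f(x,y) = -8*x^2 - 1*y^2 - 2*x - 2*y + 2 is:
H = [[-16, 0], [0, -2]]
Trace = -16 - 2 = -18
Determinant = -16*-2 - (0)^2 = 32
Discriminant = (-18)^2 - 4*32 = 196.0
Eigenvalues: lambda_1 = -16.0, lambda_2 = -2.0
The function is concave.

1


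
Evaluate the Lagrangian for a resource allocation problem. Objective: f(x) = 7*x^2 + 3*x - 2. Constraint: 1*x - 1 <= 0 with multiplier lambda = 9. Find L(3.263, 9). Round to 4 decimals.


Step 1: Evaluate f(x).
f(3.263) = 7*3.263^2 + 3*3.263 - 2 = 82.3192
Step 2: Evaluate g(x).
g(3.263) = 1*3.263 - 1 = 2.263
Step 3: Compute Lagrangian.
L = 82.3192 + 9*2.263 = 102.6862


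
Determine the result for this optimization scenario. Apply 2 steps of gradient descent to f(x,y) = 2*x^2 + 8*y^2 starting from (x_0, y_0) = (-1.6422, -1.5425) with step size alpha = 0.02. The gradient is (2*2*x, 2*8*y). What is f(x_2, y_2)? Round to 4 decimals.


Gradient descent on f(x,y) = 2*x^2 + 8*y^2.
Starting point: (-1.6422, -1.5425), alpha = 0.02
Step 1: grad_x = 2*2*-1.6422 = -6.5688, grad_y = 2*8*-1.5425 = -24.68
  x_1 = -1.6422 - 0.02*-6.5688 = -1.5108
  y_1 = -1.5425 - 0.02*-24.68 = -1.0489
Step 2: grad_x = 2*2*-1.5108 = -6.0433, grad_y = 2*8*-1.0489 = -16.7824
  x_2 = -1.5108 - 0.02*-6.0433 = -1.39
  y_2 = -1.0489 - 0.02*-16.7824 = -0.7133
f(-1.39, -0.7133) = 2*(-1.39)^2 + 8*(-0.7133)^2 = 7.9338


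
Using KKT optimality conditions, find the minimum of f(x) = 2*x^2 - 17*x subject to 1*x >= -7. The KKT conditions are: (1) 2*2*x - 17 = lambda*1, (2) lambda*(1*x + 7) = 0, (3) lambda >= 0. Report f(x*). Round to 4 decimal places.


Step 1: Try lambda = 0 (constraint inactive).
Stationarity: 2*2*x - 17 = 0
x* = 17/(2*2) = 4.25
Check constraint: 1*4.25 = 4.25 >= -7 -- satisfied.
Step 2: Compute optimal value.
f(x*) = 2*4.25^2 - 17*4.25 = -36.125


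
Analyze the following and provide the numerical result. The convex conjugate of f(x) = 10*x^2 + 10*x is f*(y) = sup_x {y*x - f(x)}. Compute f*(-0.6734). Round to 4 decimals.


f*(y) = sup_x {y*x - a*x^2 - b*x} = sup_x {(y-b)*x - a*x^2}
FOC: (y - b) - 2a*x = 0 => x* = (y - b)/(2a)
x* = (-0.6734 - 10)/(2*10) = -0.5337
f*(-0.6734) = (y-b)^2/(4a) = (-0.6734 - 10)^2/(4*10)
= 113.9215/40 = 2.848


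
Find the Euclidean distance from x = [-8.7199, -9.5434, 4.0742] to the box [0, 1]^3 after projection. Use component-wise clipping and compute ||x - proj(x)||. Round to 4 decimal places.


Project each component onto [0, 1].
clip(-8.7199) = 0.0, clip(-9.5434) = 0.0, clip(4.0742) = 1.0
Projection = [0.0, 0.0, 1.0]
Squared diffs: [76.0367, 91.0765, 9.4507]
Distance = sqrt(176.5639) = 13.2877


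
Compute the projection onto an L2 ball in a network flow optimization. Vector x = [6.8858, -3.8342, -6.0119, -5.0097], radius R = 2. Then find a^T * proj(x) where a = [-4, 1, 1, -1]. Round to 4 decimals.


Step 1: Compute ||x|| (intermediates to 6 decimals).
||x|| = sqrt(6.8858^2 + (-3.8342)^2 + (-6.0119)^2 + (-5.0097)^2) = 11.106546
Step 2: Project.
Since ||x|| > R, scale = R/||x|| = 2/11.106546 = 0.180074, proj(x) = scale * x
proj(x) = [1.239954, -0.69044, -1.082587, -0.902117]
Step 3: Dot product.
a^T * proj(x) = -4*1.239954 + 1*(-0.69044) + 1*(-1.082587) - 1*(-0.902117) = -5.8307


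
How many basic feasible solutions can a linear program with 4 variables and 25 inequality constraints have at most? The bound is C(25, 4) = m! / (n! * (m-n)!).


Each vertex corresponds to some choice of n active constraints out of m, so the number of vertices is at most C(m, n) = m! / (n!(m-n)!).
m = 25, n = 4
Numerator: 25 * 24 * 23 * 22
Denominator: 4! = 24
C(25, 4) = 12650


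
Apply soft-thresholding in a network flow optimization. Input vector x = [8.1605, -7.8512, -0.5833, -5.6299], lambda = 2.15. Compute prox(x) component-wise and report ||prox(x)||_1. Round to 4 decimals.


Soft-thresholding with lambda = 2.15:
prox(8.1605) = sign(8.1605)*max(|8.1605| - 2.15, 0) = 6.0105
prox(-7.8512) = sign(-7.8512)*max(|-7.8512| - 2.15, 0) = -5.7012
prox(-0.5833) = sign(-0.5833)*max(|-0.5833| - 2.15, 0) = 0.0
prox(-5.6299) = sign(-5.6299)*max(|-5.6299| - 2.15, 0) = -3.4799
prox(x) = [6.0105, -5.7012, 0.0, -3.4799]
||prox(x)||_1 = 6.0105 + 5.7012 + 0.0 + 3.4799 = 15.1916


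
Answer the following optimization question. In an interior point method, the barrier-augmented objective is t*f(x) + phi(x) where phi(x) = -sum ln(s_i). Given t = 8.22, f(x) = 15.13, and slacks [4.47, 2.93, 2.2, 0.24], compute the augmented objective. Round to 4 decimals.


Step 1: Compute log-barrier.
ln values: [1.4974, 1.075, 0.7885, -1.4271]
phi = -(1.4974 + 1.075 + 0.7885 - 1.4271) = -1.9337
Step 2: Compute augmented objective.
t*f(x) = 8.22*15.13 = 124.3686
Total = 124.3686 - 1.9337 = 122.4349


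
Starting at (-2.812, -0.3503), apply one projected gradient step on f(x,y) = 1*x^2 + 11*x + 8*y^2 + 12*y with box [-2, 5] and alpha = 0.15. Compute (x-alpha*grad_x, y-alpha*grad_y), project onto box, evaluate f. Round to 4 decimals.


Step 1: Compute gradient at (-2.812, -0.3503).
grad_x = 2*1*-2.812 + 11 = 5.376
grad_y = 2*8*-0.3503 + 12 = 6.3952
Step 2: Gradient step.
x_raw = -2.812 - 0.15*5.376 = -3.6184
y_raw = -0.3503 - 0.15*6.3952 = -1.3096
Step 3: Project onto [-2, 5].
x_proj = clip(-3.6184) = -2.0
y_proj = clip(-1.3096) = -1.3096
Step 4: Evaluate f.
f(-2.0, -1.3096) = -19.995


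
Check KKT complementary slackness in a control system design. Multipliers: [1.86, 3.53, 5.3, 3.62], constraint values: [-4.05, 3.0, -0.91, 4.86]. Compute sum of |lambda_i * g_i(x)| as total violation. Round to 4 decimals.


KKT complementary slackness check:
lambda_1 * g_1 = 1.86 * -4.05 = -7.533
lambda_2 * g_2 = 3.53 * 3.0 = 10.59
lambda_3 * g_3 = 5.3 * -0.91 = -4.823
lambda_4 * g_4 = 3.62 * 4.86 = 17.5932
Total violation = 7.533 + 10.59 + 4.823 + 17.5932 = 40.5392


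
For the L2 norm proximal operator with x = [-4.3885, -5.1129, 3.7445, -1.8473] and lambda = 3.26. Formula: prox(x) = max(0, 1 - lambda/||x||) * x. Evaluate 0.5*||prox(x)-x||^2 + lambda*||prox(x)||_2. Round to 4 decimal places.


Step 1: Compute ||x||.
||x|| = 7.9268
Step 2: Compute scaling factor.
scale = max(0, 1 - 3.26/7.9268) = 0.5887
Step 3: prox(x) = [-2.5837, -3.0102, 2.2045, -1.0876]
||prox(x)|| = 4.6668
Step 4: Proximal objective.
0.5*||prox-x||^2 = 5.3138
lambda*||prox|| = 15.2138
Total = 20.5276


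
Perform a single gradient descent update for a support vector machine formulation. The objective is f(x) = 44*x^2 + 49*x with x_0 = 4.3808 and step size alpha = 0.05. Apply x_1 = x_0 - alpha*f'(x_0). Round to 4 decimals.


We compute the gradient at x_0 and apply the update.
f'(x) = 88*x + 49
f'(4.3808) = 88*4.3808 + 49 = 434.5104
x_1 = 4.3808 - 0.05*434.5104 = -17.3447


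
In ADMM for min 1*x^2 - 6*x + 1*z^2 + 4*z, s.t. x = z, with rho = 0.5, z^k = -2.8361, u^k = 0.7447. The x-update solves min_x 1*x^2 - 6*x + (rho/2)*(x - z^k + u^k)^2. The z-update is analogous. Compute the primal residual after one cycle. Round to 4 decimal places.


ADMM iteration with rho = 0.5, z^k = -2.8361, u^k = 0.7447
Step 1: x-update.
Minimize 1*x^2 - 6*x + (0.5/2)*(x + 2.8361 + 0.7447)^2
FOC: (2*1 + 0.5)*x = 6 + 0.5*(-2.8361 - 0.7447)
x^{k+1} = 1.6838
Step 2: z-update.
Minimize 1*z^2 + 4*z + (0.5/2)*(1.6838 - z + 0.7447)^2
FOC: (2*1 + 0.5)*z = -4 + 0.5*(1.6838 + 0.7447)
z^{k+1} = -1.1143
Step 3: u-update.
u^{k+1} = 0.7447 + 1.6838 + 1.1143 = 3.5428
Step 4: Primal residual = |1.6838 + 1.1143| = 2.7981


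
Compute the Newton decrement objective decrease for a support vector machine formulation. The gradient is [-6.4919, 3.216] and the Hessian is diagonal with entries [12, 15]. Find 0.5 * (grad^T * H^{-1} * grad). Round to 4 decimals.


Step 1: H is diagonal, so H^(-1) * g = [-0.541, 0.2144].
Step 2: g^T H^(-1) g = sum_i g_i^2 / H_ii
  = (-6.4919)^2/12 + (3.216)^2/15
  = 3.5121 + 0.6895 = 4.2016
Step 3: Objective decrease = 0.5 * g^T H^(-1) g = 2.1008


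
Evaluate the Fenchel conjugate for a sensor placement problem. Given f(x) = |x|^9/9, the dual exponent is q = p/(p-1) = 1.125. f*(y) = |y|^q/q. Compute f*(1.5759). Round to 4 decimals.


The conjugate exponent q satisfies 1/p + 1/q = 1.
p = 9, so q = 9/(9 - 1) = 1.125
|y|^q = 1.5759^1.125 = 1.6681
f*(1.5759) = 1.6681 / 1.125 = 1.4827


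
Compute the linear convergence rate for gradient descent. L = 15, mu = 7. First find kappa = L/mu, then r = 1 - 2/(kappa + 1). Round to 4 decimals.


Step 1: Compute the condition number.
kappa = L/mu = 15/7 = 2.1429
Step 2: Compute the convergence rate.
r = 1 - 2/(kappa + 1) = 1 - 2*mu/(L + mu) = (L - mu)/(L + mu) = 8/22 = 0.3636


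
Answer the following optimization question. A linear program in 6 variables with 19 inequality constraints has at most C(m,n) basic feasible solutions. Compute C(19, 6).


Each vertex corresponds to some choice of n active constraints out of m, so the number of vertices is at most C(m, n) = m! / (n!(m-n)!).
m = 19, n = 6
Numerator: 19 * 18 * 17 * 16 * 15 * 14
Denominator: 6! = 720
C(19, 6) = 27132


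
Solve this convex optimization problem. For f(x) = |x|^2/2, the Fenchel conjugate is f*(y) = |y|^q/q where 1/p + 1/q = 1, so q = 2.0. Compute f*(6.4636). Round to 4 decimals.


The conjugate exponent q satisfies 1/p + 1/q = 1.
p = 2, so q = 2/(2 - 1) = 2.0
|y|^q = 6.4636^2.0 = 41.7781
f*(6.4636) = 41.7781 / 2.0 = 20.8891


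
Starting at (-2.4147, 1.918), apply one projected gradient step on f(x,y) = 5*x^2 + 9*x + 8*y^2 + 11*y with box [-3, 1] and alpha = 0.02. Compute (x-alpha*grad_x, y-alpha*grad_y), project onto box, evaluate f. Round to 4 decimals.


Step 1: Compute gradient at (-2.4147, 1.918).
grad_x = 2*5*-2.4147 + 9 = -15.147
grad_y = 2*8*1.918 + 11 = 41.688
Step 2: Gradient step.
x_raw = -2.4147 - 0.02*-15.147 = -2.1118
y_raw = 1.918 - 0.02*41.688 = 1.0842
Step 3: Project onto [-3, 1].
x_proj = clip(-2.1118) = -2.1118
y_proj = clip(1.0842) = 1.0
Step 4: Evaluate f.
f(-2.1118, 1.0) = 22.2918


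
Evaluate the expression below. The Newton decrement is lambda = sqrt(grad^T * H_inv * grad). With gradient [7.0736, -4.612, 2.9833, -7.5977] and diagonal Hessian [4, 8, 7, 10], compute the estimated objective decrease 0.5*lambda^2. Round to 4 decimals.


Step 1: H is diagonal, so H^(-1) * g = [1.7684, -0.5765, 0.4262, -0.7598].
Step 2: g^T H^(-1) g = sum_i g_i^2 / H_ii
  = (7.0736)^2/4 + (-4.612)^2/8 + (2.9833)^2/7 + (-7.5977)^2/10
  = 12.509 + 2.6588 + 1.2714 + 5.7725 = 22.2117
Step 3: Objective decrease = 0.5 * g^T H^(-1) g = 11.1059


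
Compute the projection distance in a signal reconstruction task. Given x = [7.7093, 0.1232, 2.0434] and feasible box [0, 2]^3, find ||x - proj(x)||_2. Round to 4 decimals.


Project each component onto [0, 2].
clip(7.7093) = 2.0, clip(0.1232) = 0.1232, clip(2.0434) = 2.0
Projection = [2.0, 0.1232, 2.0]
Squared diffs: [32.5961, 0.0, 0.0019]
Distance = sqrt(32.598) = 5.7095


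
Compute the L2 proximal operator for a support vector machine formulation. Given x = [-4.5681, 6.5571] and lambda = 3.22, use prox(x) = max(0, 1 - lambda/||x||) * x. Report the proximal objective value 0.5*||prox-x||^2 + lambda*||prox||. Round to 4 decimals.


Step 1: Compute ||x||.
||x|| = 7.9914
Step 2: Compute scaling factor.
scale = max(0, 1 - 3.22/7.9914) = 0.5971
Step 3: prox(x) = [-2.7275, 3.915]
||prox(x)|| = 4.7714
Step 4: Proximal objective.
0.5*||prox-x||^2 = 5.1842
lambda*||prox|| = 15.3639
Total = 20.5482


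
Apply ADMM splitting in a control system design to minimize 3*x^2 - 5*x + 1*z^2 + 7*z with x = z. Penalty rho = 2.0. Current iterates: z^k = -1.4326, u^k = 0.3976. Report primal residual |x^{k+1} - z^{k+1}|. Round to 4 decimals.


ADMM iteration with rho = 2.0, z^k = -1.4326, u^k = 0.3976
Step 1: x-update.
Minimize 3*x^2 - 5*x + (2.0/2)*(x + 1.4326 + 0.3976)^2
FOC: (2*3 + 2.0)*x = 5 + 2.0*(-1.4326 - 0.3976)
x^{k+1} = 0.1675
Step 2: z-update.
Minimize 1*z^2 + 7*z + (2.0/2)*(0.1675 - z + 0.3976)^2
FOC: (2*1 + 2.0)*z = -7 + 2.0*(0.1675 + 0.3976)
z^{k+1} = -1.4675
Step 3: u-update.
u^{k+1} = 0.3976 + 0.1675 + 1.4675 = 2.0325
Step 4: Primal residual = |0.1675 + 1.4675| = 1.6349


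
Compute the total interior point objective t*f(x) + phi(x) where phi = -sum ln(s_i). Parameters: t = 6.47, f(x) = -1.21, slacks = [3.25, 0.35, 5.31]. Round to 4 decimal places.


Step 1: Compute log-barrier.
ln values: [1.1787, -1.0498, 1.6696]
phi = -(1.1787 - 1.0498 + 1.6696) = -1.7984
Step 2: Compute augmented objective.
t*f(x) = 6.47*-1.21 = -7.8287
Total = -7.8287 - 1.7984 = -9.6271


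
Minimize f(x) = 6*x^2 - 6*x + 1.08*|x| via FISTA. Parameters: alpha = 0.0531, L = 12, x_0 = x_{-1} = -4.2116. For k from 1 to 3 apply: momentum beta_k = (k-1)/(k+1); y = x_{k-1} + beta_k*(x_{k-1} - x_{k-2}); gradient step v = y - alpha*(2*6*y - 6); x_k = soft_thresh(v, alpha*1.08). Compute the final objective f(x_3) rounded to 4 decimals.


FISTA on f(x) = 6*x^2 - 6*x + 1.08*|x|
L = 12, alpha = 0.0531
Iteration 1: beta = 0.0, y = -4.2116 + 0.0*(-4.2116 + 4.2116) = -4.2116
  grad(y) = -56.5392, v = y - alpha*grad = -1.2094
  prox(v) = soft_thresh(-1.2094, 0.0573) = -1.152
Iteration 2: beta = 0.3333, y = -1.152 + 0.3333*(-1.152 + 4.2116) = -0.1322
  grad(y) = -7.5859, v = y - alpha*grad = 0.2707
  prox(v) = soft_thresh(0.2707, 0.0573) = 0.2133
Iteration 3: beta = 0.5, y = 0.2133 + 0.5*(0.2133 + 1.152) = 0.896
  grad(y) = 4.7516, v = y - alpha*grad = 0.6437
  prox(v) = soft_thresh(0.6437, 0.0573) = 0.5863
f(x_3) = 6*0.5863^2 - 6*0.5863 + 1.08*|0.5863| = -0.8221


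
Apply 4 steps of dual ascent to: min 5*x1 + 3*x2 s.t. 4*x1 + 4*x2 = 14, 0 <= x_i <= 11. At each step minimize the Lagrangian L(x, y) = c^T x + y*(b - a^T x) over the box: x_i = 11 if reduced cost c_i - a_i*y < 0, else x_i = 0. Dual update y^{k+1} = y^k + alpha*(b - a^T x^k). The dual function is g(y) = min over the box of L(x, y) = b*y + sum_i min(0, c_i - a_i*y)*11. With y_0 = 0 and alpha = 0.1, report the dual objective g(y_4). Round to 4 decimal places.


Dual ascent for LP: min 5*x1 + 3*x2, 4*x1 + 4*x2 = 14, 0 <= x_i <= 11
Step 1: y^k = 0.0, reduced costs: (5.0, 3.0)
  x^k = (0.0, 0.0), subgradient = b - a^T x = 14.0
  y^{k+1} = 0.0 + 0.1*14.0 = 1.4
Step 2: y^k = 1.4, reduced costs: (-0.6, -2.6)
  x^k = (11.0, 11.0), subgradient = b - a^T x = -74.0
  y^{k+1} = 1.4 + 0.1*-74.0 = -6.0
Step 3: y^k = -6.0, reduced costs: (29.0, 27.0)
  x^k = (0.0, 0.0), subgradient = b - a^T x = 14.0
  y^{k+1} = -6.0 + 0.1*14.0 = -4.6
Step 4: y^k = -4.6, reduced costs: (23.4, 21.4)
  x^k = (0.0, 0.0), subgradient = b - a^T x = 14.0
  y^{k+1} = -4.6 + 0.1*14.0 = -3.2
Dual objective at y_4 = -3.2: reduced costs (17.8, 15.8), box minimizer x = (0.0, 0.0)
g(y_4) = b*y + (c1 - a1*y)*x1 + (c2 - a2*y)*x2 = 14*(-3.2) + 17.8*0.0 + 15.8*0.0 = -44.8 + 0.0 + 0.0 = -44.8


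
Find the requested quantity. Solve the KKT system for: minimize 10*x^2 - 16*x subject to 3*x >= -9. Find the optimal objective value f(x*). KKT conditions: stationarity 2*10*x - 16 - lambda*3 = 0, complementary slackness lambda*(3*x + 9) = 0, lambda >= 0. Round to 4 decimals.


Step 1: Try lambda = 0 (constraint inactive).
Stationarity: 2*10*x - 16 = 0
x* = 16/(2*10) = 0.8
Check constraint: 3*0.8 = 2.4 >= -9 -- satisfied.
Step 2: Compute optimal value.
f(x*) = 10*0.8^2 - 16*0.8 = -6.4


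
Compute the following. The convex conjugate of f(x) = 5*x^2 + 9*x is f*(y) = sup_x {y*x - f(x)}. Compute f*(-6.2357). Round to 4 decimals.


f*(y) = sup_x {y*x - a*x^2 - b*x} = sup_x {(y-b)*x - a*x^2}
FOC: (y - b) - 2a*x = 0 => x* = (y - b)/(2a)
x* = (-6.2357 - 9)/(2*5) = -1.5236
f*(-6.2357) = (y-b)^2/(4a) = (-6.2357 - 9)^2/(4*5)
= 232.1266/20 = 11.6063


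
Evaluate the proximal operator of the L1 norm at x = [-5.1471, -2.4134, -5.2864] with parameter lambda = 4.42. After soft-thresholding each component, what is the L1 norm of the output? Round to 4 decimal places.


Soft-thresholding with lambda = 4.42:
prox(-5.1471) = sign(-5.1471)*max(|-5.1471| - 4.42, 0) = -0.7271
prox(-2.4134) = sign(-2.4134)*max(|-2.4134| - 4.42, 0) = 0.0
prox(-5.2864) = sign(-5.2864)*max(|-5.2864| - 4.42, 0) = -0.8664
prox(x) = [-0.7271, 0.0, -0.8664]
||prox(x)||_1 = 0.7271 + 0.0 + 0.8664 = 1.5935


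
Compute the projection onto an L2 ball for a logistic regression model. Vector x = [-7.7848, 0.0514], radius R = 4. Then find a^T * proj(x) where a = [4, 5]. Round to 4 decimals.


Step 1: Compute ||x|| (intermediates to 6 decimals).
||x|| = sqrt((-7.7848)^2 + 0.0514^2) = 7.78497
Step 2: Project.
Since ||x|| > R, scale = R/||x|| = 4/7.78497 = 0.513811, proj(x) = scale * x
proj(x) = [-3.999916, 0.02641]
Step 3: Dot product.
a^T * proj(x) = 4*(-3.999916) + 5*0.02641 = -15.8676


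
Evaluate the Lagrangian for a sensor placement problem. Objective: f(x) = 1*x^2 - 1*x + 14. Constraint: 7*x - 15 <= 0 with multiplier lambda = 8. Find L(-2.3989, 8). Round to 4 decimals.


Step 1: Evaluate f(x).
f(-2.3989) = 1*(-2.3989)^2 - 1*(-2.3989) + 14 = 22.1536
Step 2: Evaluate g(x).
g(-2.3989) = 7*-2.3989 - 15 = -31.7923
Step 3: Compute Lagrangian.
L = 22.1536 + 8*-31.7923 = -232.1848


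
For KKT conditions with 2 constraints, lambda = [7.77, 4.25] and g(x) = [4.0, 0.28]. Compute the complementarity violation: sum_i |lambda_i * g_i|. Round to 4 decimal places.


KKT complementary slackness check:
lambda_1 * g_1 = 7.77 * 4.0 = 31.08
lambda_2 * g_2 = 4.25 * 0.28 = 1.19
Total violation = 31.08 + 1.19 = 32.27


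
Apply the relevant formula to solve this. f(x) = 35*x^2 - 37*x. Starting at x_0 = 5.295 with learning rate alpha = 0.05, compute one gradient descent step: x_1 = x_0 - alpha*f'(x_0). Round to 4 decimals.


We compute the gradient at x_0 and apply the update.
f'(x) = 70*x - 37
f'(5.295) = 70*5.295 - 37 = 333.65
x_1 = 5.295 - 0.05*333.65 = -11.3875


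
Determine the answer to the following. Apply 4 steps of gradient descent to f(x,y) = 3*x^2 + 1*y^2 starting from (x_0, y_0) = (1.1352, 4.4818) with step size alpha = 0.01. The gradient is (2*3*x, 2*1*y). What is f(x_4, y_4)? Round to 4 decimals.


Gradient descent on f(x,y) = 3*x^2 + 1*y^2.
Starting point: (1.1352, 4.4818), alpha = 0.01
Step 1: grad_x = 2*3*1.1352 = 6.8112, grad_y = 2*1*4.4818 = 8.9636
  x_1 = 1.1352 - 0.01*6.8112 = 1.0671
  y_1 = 4.4818 - 0.01*8.9636 = 4.3922
Step 2: grad_x = 2*3*1.0671 = 6.4025, grad_y = 2*1*4.3922 = 8.7843
  x_2 = 1.0671 - 0.01*6.4025 = 1.0031
  y_2 = 4.3922 - 0.01*8.7843 = 4.3043
Step 3: grad_x = 2*3*1.0031 = 6.0184, grad_y = 2*1*4.3043 = 8.6086
  x_3 = 1.0031 - 0.01*6.0184 = 0.9429
  y_3 = 4.3043 - 0.01*8.6086 = 4.2182
Step 4: grad_x = 2*3*0.9429 = 5.6573, grad_y = 2*1*4.2182 = 8.4365
  x_4 = 0.9429 - 0.01*5.6573 = 0.8863
  y_4 = 4.2182 - 0.01*8.4365 = 4.1339
f(0.8863, 4.1339) = 3*0.8863^2 + 1*4.1339^2 = 19.4455


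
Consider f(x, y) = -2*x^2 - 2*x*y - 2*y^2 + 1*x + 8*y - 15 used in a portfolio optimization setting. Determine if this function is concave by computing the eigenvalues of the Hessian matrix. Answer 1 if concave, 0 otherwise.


The Hessian of f(x,y) = -2*x^2 - 2*x*y - 2*y^2 + 1*x + 8*y - 15 is:
H = [[-4, -2], [-2, -4]]
Trace = -4 - 4 = -8
Determinant = -4*-4 - (-2)^2 = 12
Discriminant = (-8)^2 - 4*12 = 16.0
Eigenvalues: lambda_1 = -6.0, lambda_2 = -2.0
The function is concave.

1


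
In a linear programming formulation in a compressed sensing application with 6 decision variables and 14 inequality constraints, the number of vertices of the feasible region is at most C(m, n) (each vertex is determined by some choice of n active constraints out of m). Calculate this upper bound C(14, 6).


Each vertex corresponds to some choice of n active constraints out of m, so the number of vertices is at most C(m, n) = m! / (n!(m-n)!).
m = 14, n = 6
Numerator: 14 * 13 * 12 * 11 * 10 * 9
Denominator: 6! = 720
C(14, 6) = 3003


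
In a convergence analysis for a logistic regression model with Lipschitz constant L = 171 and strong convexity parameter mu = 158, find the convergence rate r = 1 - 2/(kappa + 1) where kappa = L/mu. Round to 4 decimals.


Step 1: Compute the condition number.
kappa = L/mu = 171/158 = 1.0823
Step 2: Compute the convergence rate.
r = 1 - 2/(kappa + 1) = 1 - 2*mu/(L + mu) = (L - mu)/(L + mu) = 13/329 = 0.0395


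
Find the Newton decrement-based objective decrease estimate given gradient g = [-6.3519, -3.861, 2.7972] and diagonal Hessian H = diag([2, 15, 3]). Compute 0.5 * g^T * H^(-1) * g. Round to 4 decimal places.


Step 1: H is diagonal, so H^(-1) * g = [-3.176, -0.2574, 0.9324].
Step 2: g^T H^(-1) g = sum_i g_i^2 / H_ii
  = (-6.3519)^2/2 + (-3.861)^2/15 + (2.7972)^2/3
  = 20.1733 + 0.9938 + 2.6081 = 23.7752
Step 3: Objective decrease = 0.5 * g^T H^(-1) g = 11.8876


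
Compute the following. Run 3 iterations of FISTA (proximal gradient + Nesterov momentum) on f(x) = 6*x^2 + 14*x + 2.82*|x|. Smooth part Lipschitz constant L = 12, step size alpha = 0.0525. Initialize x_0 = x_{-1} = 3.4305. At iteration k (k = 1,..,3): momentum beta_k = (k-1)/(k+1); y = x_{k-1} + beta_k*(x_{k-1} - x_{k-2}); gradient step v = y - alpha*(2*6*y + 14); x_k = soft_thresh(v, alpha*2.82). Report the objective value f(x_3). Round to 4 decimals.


FISTA on f(x) = 6*x^2 + 14*x + 2.82*|x|
L = 12, alpha = 0.0525
Iteration 1: beta = 0.0, y = 3.4305 + 0.0*(3.4305 - 3.4305) = 3.4305
  grad(y) = 55.166, v = y - alpha*grad = 0.5343
  prox(v) = soft_thresh(0.5343, 0.1481) = 0.3862
Iteration 2: beta = 0.3333, y = 0.3862 + 0.3333*(0.3862 - 3.4305) = -0.6285
  grad(y) = 6.4578, v = y - alpha*grad = -0.9676
  prox(v) = soft_thresh(-0.9676, 0.1481) = -0.8195
Iteration 3: beta = 0.5, y = -0.8195 + 0.5*(-0.8195 - 0.3862) = -1.4224
  grad(y) = -3.0685, v = y - alpha*grad = -1.2613
  prox(v) = soft_thresh(-1.2613, 0.1481) = -1.1132
f(x_3) = 6*(-1.1132)^2 + 14*(-1.1132) + 2.82*|-1.1132| = -5.0102


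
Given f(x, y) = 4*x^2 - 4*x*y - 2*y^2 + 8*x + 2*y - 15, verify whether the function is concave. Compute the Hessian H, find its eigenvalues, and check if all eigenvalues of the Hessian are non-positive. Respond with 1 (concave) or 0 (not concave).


The Hessian of f(x,y) = 4*x^2 - 4*x*y - 2*y^2 + 8*x + 2*y - 15 is:
H = [[8, -4], [-4, -4]]
Trace = 8 - 4 = 4
Determinant = 8*-4 - (-4)^2 = -48
Discriminant = (4)^2 - 4*-48 = 208.0
Eigenvalues: lambda_1 = -5.2111, lambda_2 = 9.2111
The function is not concave.

0


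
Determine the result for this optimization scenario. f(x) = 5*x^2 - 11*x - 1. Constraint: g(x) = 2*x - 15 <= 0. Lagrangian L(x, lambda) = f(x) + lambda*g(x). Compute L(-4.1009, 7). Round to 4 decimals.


Step 1: Evaluate f(x).
f(-4.1009) = 5*(-4.1009)^2 - 11*(-4.1009) - 1 = 128.1968
Step 2: Evaluate g(x).
g(-4.1009) = 2*-4.1009 - 15 = -23.2018
Step 3: Compute Lagrangian.
L = 128.1968 + 7*-23.2018 = -34.2158


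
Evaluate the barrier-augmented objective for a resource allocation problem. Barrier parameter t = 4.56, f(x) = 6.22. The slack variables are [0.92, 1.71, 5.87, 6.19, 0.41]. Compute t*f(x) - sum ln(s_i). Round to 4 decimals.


Step 1: Compute log-barrier.
ln values: [-0.0834, 0.5365, 1.7699, 1.8229, -0.8916]
phi = -(-0.0834 + 0.5365 + 1.7699 + 1.8229 - 0.8916) = -3.1543
Step 2: Compute augmented objective.
t*f(x) = 4.56*6.22 = 28.3632
Total = 28.3632 - 3.1543 = 25.2089


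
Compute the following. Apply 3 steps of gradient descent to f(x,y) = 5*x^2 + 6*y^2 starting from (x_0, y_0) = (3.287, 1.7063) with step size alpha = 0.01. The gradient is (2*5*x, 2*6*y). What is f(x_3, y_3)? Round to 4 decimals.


Gradient descent on f(x,y) = 5*x^2 + 6*y^2.
Starting point: (3.287, 1.7063), alpha = 0.01
Step 1: grad_x = 2*5*3.287 = 32.87, grad_y = 2*6*1.7063 = 20.4756
  x_1 = 3.287 - 0.01*32.87 = 2.9583
  y_1 = 1.7063 - 0.01*20.4756 = 1.5015
Step 2: grad_x = 2*5*2.9583 = 29.583, grad_y = 2*6*1.5015 = 18.0185
  x_2 = 2.9583 - 0.01*29.583 = 2.6625
  y_2 = 1.5015 - 0.01*18.0185 = 1.3214
Step 3: grad_x = 2*5*2.6625 = 26.6247, grad_y = 2*6*1.3214 = 15.8563
  x_3 = 2.6625 - 0.01*26.6247 = 2.3962
  y_3 = 1.3214 - 0.01*15.8563 = 1.1628
f(2.3962, 1.1628) = 5*2.3962^2 + 6*1.1628^2 = 36.822


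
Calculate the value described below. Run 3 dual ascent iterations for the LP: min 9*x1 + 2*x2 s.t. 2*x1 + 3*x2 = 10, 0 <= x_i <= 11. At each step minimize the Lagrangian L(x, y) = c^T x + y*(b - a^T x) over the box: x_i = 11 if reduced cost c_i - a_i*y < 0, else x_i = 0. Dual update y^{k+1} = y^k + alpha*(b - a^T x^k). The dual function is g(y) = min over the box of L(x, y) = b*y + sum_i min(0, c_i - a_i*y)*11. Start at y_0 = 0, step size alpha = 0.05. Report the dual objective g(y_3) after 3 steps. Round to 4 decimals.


Dual ascent for LP: min 9*x1 + 2*x2, 2*x1 + 3*x2 = 10, 0 <= x_i <= 11
Step 1: y^k = 0.0, reduced costs: (9.0, 2.0)
  x^k = (0.0, 0.0), subgradient = b - a^T x = 10.0
  y^{k+1} = 0.0 + 0.05*10.0 = 0.5
Step 2: y^k = 0.5, reduced costs: (8.0, 0.5)
  x^k = (0.0, 0.0), subgradient = b - a^T x = 10.0
  y^{k+1} = 0.5 + 0.05*10.0 = 1.0
Step 3: y^k = 1.0, reduced costs: (7.0, -1.0)
  x^k = (0.0, 11.0), subgradient = b - a^T x = -23.0
  y^{k+1} = 1.0 + 0.05*-23.0 = -0.15
Dual objective at y_3 = -0.15: reduced costs (9.3, 2.45), box minimizer x = (0.0, 0.0)
g(y_3) = b*y + (c1 - a1*y)*x1 + (c2 - a2*y)*x2 = 10*(-0.15) + 9.3*0.0 + 2.45*0.0 = -1.5 + 0.0 + 0.0 = -1.5


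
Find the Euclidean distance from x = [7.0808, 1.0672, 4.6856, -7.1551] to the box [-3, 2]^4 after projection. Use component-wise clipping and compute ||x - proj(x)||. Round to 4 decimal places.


Project each component onto [-3, 2].
clip(7.0808) = 2.0, clip(1.0672) = 1.0672, clip(4.6856) = 2.0, clip(-7.1551) = -3.0
Projection = [2.0, 1.0672, 2.0, -3.0]
Squared diffs: [25.8145, 0.0, 7.2124, 17.2649]
Distance = sqrt(50.2918) = 7.0917


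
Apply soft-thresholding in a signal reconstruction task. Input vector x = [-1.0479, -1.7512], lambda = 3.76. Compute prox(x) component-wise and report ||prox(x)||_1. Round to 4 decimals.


Soft-thresholding with lambda = 3.76:
prox(-1.0479) = sign(-1.0479)*max(|-1.0479| - 3.76, 0) = 0.0
prox(-1.7512) = sign(-1.7512)*max(|-1.7512| - 3.76, 0) = 0.0
prox(x) = [0.0, 0.0]
||prox(x)||_1 = 0.0 + 0.0 = 0.0


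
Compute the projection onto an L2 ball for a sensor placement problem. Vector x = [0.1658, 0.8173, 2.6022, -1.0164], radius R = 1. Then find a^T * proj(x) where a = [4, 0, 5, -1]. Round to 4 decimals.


Step 1: Compute ||x|| (intermediates to 6 decimals).
||x|| = sqrt(0.1658^2 + 0.8173^2 + 2.6022^2 + (-1.0164)^2) = 2.915473
Step 2: Project.
Since ||x|| > R, scale = R/||x|| = 1/2.915473 = 0.342998, proj(x) = scale * x
proj(x) = [0.056869, 0.280332, 0.892549, -0.348623]
Step 3: Dot product.
a^T * proj(x) = 4*0.056869 + 0*0.280332 + 5*0.892549 - 1*(-0.348623) = 5.0388


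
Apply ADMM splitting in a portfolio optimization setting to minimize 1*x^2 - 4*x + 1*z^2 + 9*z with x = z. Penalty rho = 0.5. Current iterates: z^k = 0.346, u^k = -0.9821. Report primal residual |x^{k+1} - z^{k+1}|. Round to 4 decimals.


ADMM iteration with rho = 0.5, z^k = 0.346, u^k = -0.9821
Step 1: x-update.
Minimize 1*x^2 - 4*x + (0.5/2)*(x - 0.346 - 0.9821)^2
FOC: (2*1 + 0.5)*x = 4 + 0.5*(0.346 + 0.9821)
x^{k+1} = 1.8656
Step 2: z-update.
Minimize 1*z^2 + 9*z + (0.5/2)*(1.8656 - z - 0.9821)^2
FOC: (2*1 + 0.5)*z = -9 + 0.5*(1.8656 - 0.9821)
z^{k+1} = -3.4233
Step 3: u-update.
u^{k+1} = -0.9821 + 1.8656 + 3.4233 = 4.3068
Step 4: Primal residual = |1.8656 + 3.4233| = 5.2889


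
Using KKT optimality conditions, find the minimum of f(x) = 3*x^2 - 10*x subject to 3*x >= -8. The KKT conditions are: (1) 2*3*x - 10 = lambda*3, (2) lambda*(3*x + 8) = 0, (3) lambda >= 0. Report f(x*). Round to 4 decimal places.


Step 1: Try lambda = 0 (constraint inactive).
Stationarity: 2*3*x - 10 = 0
x* = 10/(2*3) = 5/3 = 1.6667 (rounded; the exact value 5/3 is used below)
Check constraint: 3*1.6667 = 5.0001 >= -8 -- satisfied.
Step 2: Compute optimal value.
f(x*) = 3*(5/3)^2 - 10*(5/3) = -8.3333


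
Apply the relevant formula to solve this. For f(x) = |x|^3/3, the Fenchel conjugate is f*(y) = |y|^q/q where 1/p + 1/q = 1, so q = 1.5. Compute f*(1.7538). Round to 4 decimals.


The conjugate exponent q satisfies 1/p + 1/q = 1.
p = 3, so q = 3/(3 - 1) = 1.5
|y|^q = 1.7538^1.5 = 2.3226
f*(1.7538) = 2.3226 / 1.5 = 1.5484


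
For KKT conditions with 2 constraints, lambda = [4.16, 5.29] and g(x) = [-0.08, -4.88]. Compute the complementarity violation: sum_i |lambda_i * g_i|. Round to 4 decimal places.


KKT complementary slackness check:
lambda_1 * g_1 = 4.16 * -0.08 = -0.3328
lambda_2 * g_2 = 5.29 * -4.88 = -25.8152
Total violation = 0.3328 + 25.8152 = 26.148


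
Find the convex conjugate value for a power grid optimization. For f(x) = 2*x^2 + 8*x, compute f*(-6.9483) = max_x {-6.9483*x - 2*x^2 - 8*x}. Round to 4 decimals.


f*(y) = sup_x {y*x - a*x^2 - b*x} = sup_x {(y-b)*x - a*x^2}
FOC: (y - b) - 2a*x = 0 => x* = (y - b)/(2a)
x* = (-6.9483 - 8)/(2*2) = -3.7371
f*(-6.9483) = (y-b)^2/(4a) = (-6.9483 - 8)^2/(4*2)
= 223.4517/8 = 27.9315


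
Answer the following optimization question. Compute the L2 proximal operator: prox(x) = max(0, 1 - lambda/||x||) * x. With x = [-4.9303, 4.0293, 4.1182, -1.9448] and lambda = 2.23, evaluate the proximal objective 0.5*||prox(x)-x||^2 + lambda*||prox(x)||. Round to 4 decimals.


Step 1: Compute ||x||.
||x|| = 7.8285
Step 2: Compute scaling factor.
scale = max(0, 1 - 2.23/7.8285) = 0.7151
Step 3: prox(x) = [-3.5259, 2.8815, 2.9451, -1.3908]
||prox(x)|| = 5.5985
Step 4: Proximal objective.
0.5*||prox-x||^2 = 2.4865
lambda*||prox|| = 12.4847
Total = 14.971


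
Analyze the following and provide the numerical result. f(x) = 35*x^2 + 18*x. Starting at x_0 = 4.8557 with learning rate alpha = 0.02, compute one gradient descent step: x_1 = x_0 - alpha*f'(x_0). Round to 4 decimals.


We compute the gradient at x_0 and apply the update.
f'(x) = 70*x + 18
f'(4.8557) = 70*4.8557 + 18 = 357.899
x_1 = 4.8557 - 0.02*357.899 = -2.3023


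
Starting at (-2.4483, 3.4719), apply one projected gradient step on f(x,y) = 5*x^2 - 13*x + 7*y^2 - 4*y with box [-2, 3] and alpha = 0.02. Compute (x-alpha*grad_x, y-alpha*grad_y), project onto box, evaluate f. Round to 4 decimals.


Step 1: Compute gradient at (-2.4483, 3.4719).
grad_x = 2*5*-2.4483 - 13 = -37.483
grad_y = 2*7*3.4719 - 4 = 44.6066
Step 2: Gradient step.
x_raw = -2.4483 - 0.02*-37.483 = -1.6986
y_raw = 3.4719 - 0.02*44.6066 = 2.5798
Step 3: Project onto [-2, 3].
x_proj = clip(-1.6986) = -1.6986
y_proj = clip(2.5798) = 2.5798
Step 4: Evaluate f.
f(-1.6986, 2.5798) = 72.7766


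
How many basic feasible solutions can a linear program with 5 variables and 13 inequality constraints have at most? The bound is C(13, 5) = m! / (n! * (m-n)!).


Each vertex corresponds to some choice of n active constraints out of m, so the number of vertices is at most C(m, n) = m! / (n!(m-n)!).
m = 13, n = 5
Numerator: 13 * 12 * 11 * 10 * 9
Denominator: 5! = 120
C(13, 5) = 1287


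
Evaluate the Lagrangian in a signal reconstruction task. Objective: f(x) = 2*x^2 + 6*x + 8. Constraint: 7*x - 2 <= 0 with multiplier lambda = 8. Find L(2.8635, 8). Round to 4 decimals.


Step 1: Evaluate f(x).
f(2.8635) = 2*2.8635^2 + 6*2.8635 + 8 = 41.5803
Step 2: Evaluate g(x).
g(2.8635) = 7*2.8635 - 2 = 18.0445
Step 3: Compute Lagrangian.
L = 41.5803 + 8*18.0445 = 185.9363


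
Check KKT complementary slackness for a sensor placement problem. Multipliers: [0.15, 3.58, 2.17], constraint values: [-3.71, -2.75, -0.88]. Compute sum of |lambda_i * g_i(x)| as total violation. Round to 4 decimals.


KKT complementary slackness check:
lambda_1 * g_1 = 0.15 * -3.71 = -0.5565
lambda_2 * g_2 = 3.58 * -2.75 = -9.845
lambda_3 * g_3 = 2.17 * -0.88 = -1.9096
Total violation = 0.5565 + 9.845 + 1.9096 = 12.3111


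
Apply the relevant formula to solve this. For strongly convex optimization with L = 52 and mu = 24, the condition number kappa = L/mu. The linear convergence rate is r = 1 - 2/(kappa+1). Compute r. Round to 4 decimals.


Step 1: Compute the condition number.
kappa = L/mu = 52/24 = 2.1667
Step 2: Compute the convergence rate.
r = 1 - 2/(kappa + 1) = 1 - 2*mu/(L + mu) = (L - mu)/(L + mu) = 28/76 = 0.3684


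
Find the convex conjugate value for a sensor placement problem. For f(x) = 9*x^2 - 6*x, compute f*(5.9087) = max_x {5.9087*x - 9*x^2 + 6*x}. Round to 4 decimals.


f*(y) = sup_x {y*x - a*x^2 - b*x} = sup_x {(y-b)*x - a*x^2}
FOC: (y - b) - 2a*x = 0 => x* = (y - b)/(2a)
x* = (5.9087 + 6)/(2*9) = 0.6616
f*(5.9087) = (y-b)^2/(4a) = (5.9087 + 6)^2/(4*9)
= 141.8171/36 = 3.9394


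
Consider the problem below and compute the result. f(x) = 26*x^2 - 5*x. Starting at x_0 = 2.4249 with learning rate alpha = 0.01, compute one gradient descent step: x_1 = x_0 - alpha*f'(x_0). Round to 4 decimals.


We compute the gradient at x_0 and apply the update.
f'(x) = 52*x - 5
f'(2.4249) = 52*2.4249 - 5 = 121.0948
x_1 = 2.4249 - 0.01*121.0948 = 1.214


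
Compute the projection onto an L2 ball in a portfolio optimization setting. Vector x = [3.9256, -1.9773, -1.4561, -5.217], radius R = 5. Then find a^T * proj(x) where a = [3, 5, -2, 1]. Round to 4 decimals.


Step 1: Compute ||x|| (intermediates to 6 decimals).
||x|| = sqrt(3.9256^2 + (-1.9773)^2 + (-1.4561)^2 + (-5.217)^2) = 6.975483
Step 2: Project.
Since ||x|| > R, scale = R/||x|| = 5/6.975483 = 0.716796, proj(x) = scale * x
proj(x) = [2.813854, -1.417321, -1.043727, -3.739525]
Step 3: Dot product.
a^T * proj(x) = 3*2.813854 + 5*(-1.417321) - 2*(-1.043727) + 1*(-3.739525) = -0.2971
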